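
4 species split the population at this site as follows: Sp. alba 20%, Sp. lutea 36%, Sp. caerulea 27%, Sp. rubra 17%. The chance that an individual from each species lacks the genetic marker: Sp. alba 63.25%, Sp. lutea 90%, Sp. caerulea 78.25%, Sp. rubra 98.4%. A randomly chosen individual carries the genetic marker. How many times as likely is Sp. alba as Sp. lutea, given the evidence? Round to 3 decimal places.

Taking complements, P(marker | each) = Sp. alba 0.3675, Sp. lutea 0.1, Sp. caerulea 0.2175, Sp. rubra 0.016.
Unnormalized posteriors (prior × likelihood):
  Sp. alba: 0.2 × 0.3675 = 0.0735
  Sp. lutea: 0.36 × 0.1 = 0.036
  Sp. caerulea: 0.27 × 0.2175 = 0.058725
  Sp. rubra: 0.17 × 0.016 = 0.00272
Normalizing constant = 0.170945.
The ratio is 0.0735 / 0.036 (the normalizer cancels) = 2.042.

2.042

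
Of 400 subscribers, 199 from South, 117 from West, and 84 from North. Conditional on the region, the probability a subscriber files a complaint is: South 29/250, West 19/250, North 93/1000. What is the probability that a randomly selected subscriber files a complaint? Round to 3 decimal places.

0.099

Prior × likelihood for each hypothesis:
  South: 0.4975 × 0.116 = 0.05771
  West: 0.2925 × 0.076 = 0.02223
  North: 0.21 × 0.093 = 0.01953
P(complaint) = 0.05771 + 0.02223 + 0.01953 = 0.09947 → 0.099.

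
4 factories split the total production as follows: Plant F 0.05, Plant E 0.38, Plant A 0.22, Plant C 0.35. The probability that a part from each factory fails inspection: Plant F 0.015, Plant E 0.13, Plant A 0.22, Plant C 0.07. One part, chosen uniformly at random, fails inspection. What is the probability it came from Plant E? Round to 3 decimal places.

By Bayes' rule, posterior ∝ prior × likelihood:
  Plant F: 0.05 × 0.015 = 0.00075
  Plant E: 0.38 × 0.13 = 0.0494
  Plant A: 0.22 × 0.22 = 0.0484
  Plant C: 0.35 × 0.07 = 0.0245
Normalizing constant = 0.12305.
P(Plant E | evidence) = 0.0494 / 0.12305 ≈ 0.401.

0.401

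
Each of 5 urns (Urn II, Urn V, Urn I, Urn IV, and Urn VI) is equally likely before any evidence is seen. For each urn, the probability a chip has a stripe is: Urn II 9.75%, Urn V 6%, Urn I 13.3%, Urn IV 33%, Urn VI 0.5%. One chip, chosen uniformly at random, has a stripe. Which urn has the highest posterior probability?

Since the prior is uniform, the posterior is proportional to the likelihood:
  Urn II: 0.0975
  Urn V: 0.06
  Urn I: 0.133
  Urn IV: 0.33
  Urn VI: 0.005
Total = 0.6255.
Largest term belongs to Urn IV, so Urn IV is most probable.

Urn IV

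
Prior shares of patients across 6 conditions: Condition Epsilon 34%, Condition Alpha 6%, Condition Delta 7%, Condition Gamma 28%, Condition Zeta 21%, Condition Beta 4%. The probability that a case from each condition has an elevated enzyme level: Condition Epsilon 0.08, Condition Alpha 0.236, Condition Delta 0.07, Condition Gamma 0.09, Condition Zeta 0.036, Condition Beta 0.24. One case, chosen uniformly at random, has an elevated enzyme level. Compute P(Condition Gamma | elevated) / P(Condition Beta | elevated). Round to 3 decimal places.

2.625

Unnormalized posteriors (prior × likelihood):
  Condition Epsilon: 0.34 × 0.08 = 0.0272
  Condition Alpha: 0.06 × 0.236 = 0.01416
  Condition Delta: 0.07 × 0.07 = 0.0049
  Condition Gamma: 0.28 × 0.09 = 0.0252
  Condition Zeta: 0.21 × 0.036 = 0.00756
  Condition Beta: 0.04 × 0.24 = 0.0096
Normalizing constant = 0.08862.
The ratio is 0.0252 / 0.0096 (the normalizer cancels) = 2.625.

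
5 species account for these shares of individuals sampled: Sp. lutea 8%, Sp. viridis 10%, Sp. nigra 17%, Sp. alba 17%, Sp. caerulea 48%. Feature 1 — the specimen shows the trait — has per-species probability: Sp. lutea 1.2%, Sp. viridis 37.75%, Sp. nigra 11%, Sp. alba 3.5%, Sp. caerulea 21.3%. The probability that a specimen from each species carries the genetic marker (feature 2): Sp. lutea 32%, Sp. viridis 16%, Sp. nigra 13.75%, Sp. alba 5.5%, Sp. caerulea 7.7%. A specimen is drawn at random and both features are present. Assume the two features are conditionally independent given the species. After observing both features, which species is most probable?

Sp. caerulea

Prior × likelihood for each hypothesis:
  Sp. lutea: 0.08 × 0.012 × 0.32 = 0.0003072
  Sp. viridis: 0.1 × 0.3775 × 0.16 = 0.00604
  Sp. nigra: 0.17 × 0.11 × 0.1375 = 0.00257125
  Sp. alba: 0.17 × 0.035 × 0.055 = 0.00032725
  Sp. caerulea: 0.48 × 0.213 × 0.077 = 0.00787248
Normalizing constant = 0.01711818.
Largest term belongs to Sp. caerulea, so Sp. caerulea is most probable.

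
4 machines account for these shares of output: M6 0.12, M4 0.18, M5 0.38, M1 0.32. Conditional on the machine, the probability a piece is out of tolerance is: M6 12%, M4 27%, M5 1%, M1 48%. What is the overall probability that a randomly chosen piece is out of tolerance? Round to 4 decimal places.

By Bayes' rule, posterior ∝ prior × likelihood:
  M6: 0.12 × 0.12 = 0.0144
  M4: 0.18 × 0.27 = 0.0486
  M5: 0.38 × 0.01 = 0.0038
  M1: 0.32 × 0.48 = 0.1536
P(oversize) = 0.0144 + 0.0486 + 0.0038 + 0.1536 = 0.2204 → 0.2204.

0.2204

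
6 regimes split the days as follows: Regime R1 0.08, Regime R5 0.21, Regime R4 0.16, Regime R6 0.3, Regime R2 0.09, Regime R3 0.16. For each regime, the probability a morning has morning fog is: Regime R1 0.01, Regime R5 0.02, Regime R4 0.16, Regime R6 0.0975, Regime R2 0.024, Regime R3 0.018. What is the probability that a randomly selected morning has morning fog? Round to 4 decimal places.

0.0649

By Bayes' rule, posterior ∝ prior × likelihood:
  Regime R1: 0.08 × 0.01 = 0.0008
  Regime R5: 0.21 × 0.02 = 0.0042
  Regime R4: 0.16 × 0.16 = 0.0256
  Regime R6: 0.3 × 0.0975 = 0.02925
  Regime R2: 0.09 × 0.024 = 0.00216
  Regime R3: 0.16 × 0.018 = 0.00288
P(fog) = 0.0008 + 0.0042 + 0.0256 + 0.02925 + 0.00216 + 0.00288 = 0.06489 → 0.0649.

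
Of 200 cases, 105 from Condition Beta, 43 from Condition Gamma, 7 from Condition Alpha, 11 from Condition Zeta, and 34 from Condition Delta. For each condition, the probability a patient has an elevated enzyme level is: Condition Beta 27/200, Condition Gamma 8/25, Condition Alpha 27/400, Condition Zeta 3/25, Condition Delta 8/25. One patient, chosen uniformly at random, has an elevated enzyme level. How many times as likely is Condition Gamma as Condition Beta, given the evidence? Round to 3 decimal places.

0.971

By Bayes' rule, posterior ∝ prior × likelihood:
  Condition Beta: 0.525 × 0.135 = 0.070875
  Condition Gamma: 0.215 × 0.32 = 0.0688
  Condition Alpha: 0.035 × 0.0675 = 0.0023625
  Condition Zeta: 0.055 × 0.12 = 0.0066
  Condition Delta: 0.17 × 0.32 = 0.0544
Normalizing constant = 0.2030375.
The ratio is 0.0688 / 0.070875 (the normalizer cancels) = 0.971.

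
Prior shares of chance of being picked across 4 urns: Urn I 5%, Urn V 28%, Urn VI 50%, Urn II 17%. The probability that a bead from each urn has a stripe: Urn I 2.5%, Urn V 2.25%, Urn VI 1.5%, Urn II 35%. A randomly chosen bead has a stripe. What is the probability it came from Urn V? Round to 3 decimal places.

0.085

Prior × likelihood for each hypothesis:
  Urn I: 0.05 × 0.025 = 0.00125
  Urn V: 0.28 × 0.0225 = 0.0063
  Urn VI: 0.5 × 0.015 = 0.0075
  Urn II: 0.17 × 0.35 = 0.0595
Normalizing constant = 0.07455.
P(Urn V | evidence) = 0.0063 / 0.07455 ≈ 0.085.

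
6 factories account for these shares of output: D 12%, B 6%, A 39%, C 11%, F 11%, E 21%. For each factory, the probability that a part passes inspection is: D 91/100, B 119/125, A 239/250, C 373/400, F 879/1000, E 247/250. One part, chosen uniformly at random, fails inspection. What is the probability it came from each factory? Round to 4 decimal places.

D 0.1996, B 0.0532, A 0.3172, C 0.1373, F 0.2460, E 0.0466

Taking complements, P(nonconforming | each) = D 0.09, B 0.048, A 0.044, C 0.0675, F 0.121, E 0.012.
By Bayes' rule, posterior ∝ prior × likelihood:
  D: 0.12 × 0.09 = 0.0108
  B: 0.06 × 0.048 = 0.00288
  A: 0.39 × 0.044 = 0.01716
  C: 0.11 × 0.0675 = 0.007425
  F: 0.11 × 0.121 = 0.01331
  E: 0.21 × 0.012 = 0.00252
Total = 0.054095.
P(D | nonconforming) = 0.0108/0.054095 ≈ 0.1996
P(B | nonconforming) = 0.00288/0.054095 ≈ 0.0532
P(A | nonconforming) = 0.01716/0.054095 ≈ 0.3172
P(C | nonconforming) = 0.007425/0.054095 ≈ 0.1373
P(F | nonconforming) = 0.01331/0.054095 ≈ 0.2460
P(E | nonconforming) = 0.00252/0.054095 ≈ 0.0466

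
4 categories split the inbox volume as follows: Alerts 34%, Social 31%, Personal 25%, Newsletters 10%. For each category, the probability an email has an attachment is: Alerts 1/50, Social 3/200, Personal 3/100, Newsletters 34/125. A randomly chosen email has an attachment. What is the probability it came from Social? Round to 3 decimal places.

Unnormalized posteriors (prior × likelihood):
  Alerts: 0.34 × 0.02 = 0.0068
  Social: 0.31 × 0.015 = 0.00465
  Personal: 0.25 × 0.03 = 0.0075
  Newsletters: 0.1 × 0.272 = 0.0272
Total = 0.04615.
P(Social | evidence) = 0.00465 / 0.04615 ≈ 0.101.

0.101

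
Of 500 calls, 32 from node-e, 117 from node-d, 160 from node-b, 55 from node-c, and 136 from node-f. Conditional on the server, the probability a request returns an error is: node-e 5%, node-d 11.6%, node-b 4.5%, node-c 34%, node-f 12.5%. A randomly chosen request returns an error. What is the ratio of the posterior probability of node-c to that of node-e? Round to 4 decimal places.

Unnormalized posteriors (prior × likelihood):
  node-e: 0.064 × 0.05 = 0.0032
  node-d: 0.234 × 0.116 = 0.027144
  node-b: 0.32 × 0.045 = 0.0144
  node-c: 0.11 × 0.34 = 0.0374
  node-f: 0.272 × 0.125 = 0.034
Sum = 0.116144.
The ratio is 0.0374 / 0.0032 (the normalizer cancels) = 11.6875.

11.6875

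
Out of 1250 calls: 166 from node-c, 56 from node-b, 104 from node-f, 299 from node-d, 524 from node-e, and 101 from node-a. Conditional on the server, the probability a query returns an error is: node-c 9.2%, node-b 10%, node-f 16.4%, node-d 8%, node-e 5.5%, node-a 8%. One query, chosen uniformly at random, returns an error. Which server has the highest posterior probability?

Prior × likelihood for each hypothesis:
  node-c: 0.1328 × 0.092 = 0.0122176
  node-b: 0.0448 × 0.1 = 0.00448
  node-f: 0.0832 × 0.164 = 0.0136448
  node-d: 0.2392 × 0.08 = 0.019136
  node-e: 0.4192 × 0.055 = 0.023056
  node-a: 0.0808 × 0.08 = 0.006464
Total = 0.0789984.
Largest term belongs to node-e, so node-e is most probable.

node-e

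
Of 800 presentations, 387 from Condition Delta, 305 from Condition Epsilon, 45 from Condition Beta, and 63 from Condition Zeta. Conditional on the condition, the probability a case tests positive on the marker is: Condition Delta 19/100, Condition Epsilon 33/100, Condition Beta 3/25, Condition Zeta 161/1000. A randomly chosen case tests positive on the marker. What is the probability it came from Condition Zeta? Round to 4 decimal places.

Compute prior × likelihood for every hypothesis:
  Condition Delta: 0.48375 × 0.19 = 0.0919125
  Condition Epsilon: 0.38125 × 0.33 = 0.1258125
  Condition Beta: 0.05625 × 0.12 = 0.00675
  Condition Zeta: 0.07875 × 0.161 = 0.01267875
Normalizing constant = 0.23715375.
P(Condition Zeta | evidence) = 0.01267875 / 0.23715375 ≈ 0.0535.

0.0535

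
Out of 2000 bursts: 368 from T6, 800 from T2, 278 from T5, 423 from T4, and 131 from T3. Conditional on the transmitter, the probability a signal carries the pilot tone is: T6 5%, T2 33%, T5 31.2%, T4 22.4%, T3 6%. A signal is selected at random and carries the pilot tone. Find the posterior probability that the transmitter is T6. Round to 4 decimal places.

0.0390

Unnormalized posteriors (prior × likelihood):
  T6: 0.184 × 0.05 = 0.0092
  T2: 0.4 × 0.33 = 0.132
  T5: 0.139 × 0.312 = 0.043368
  T4: 0.2115 × 0.224 = 0.047376
  T3: 0.0655 × 0.06 = 0.00393
Total = 0.235874.
P(T6 | evidence) = 0.0092 / 0.235874 ≈ 0.0390.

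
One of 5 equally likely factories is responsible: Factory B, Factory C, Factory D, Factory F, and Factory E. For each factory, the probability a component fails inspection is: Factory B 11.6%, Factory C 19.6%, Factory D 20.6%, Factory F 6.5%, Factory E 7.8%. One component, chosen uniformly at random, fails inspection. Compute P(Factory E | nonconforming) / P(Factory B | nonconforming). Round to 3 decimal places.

Since the prior is uniform, the posterior is proportional to the likelihood:
  Factory B: 0.116
  Factory C: 0.196
  Factory D: 0.206
  Factory F: 0.065
  Factory E: 0.078
Total = 0.661.
The ratio is 0.078 / 0.116 (the normalizer cancels) = 0.672.

0.672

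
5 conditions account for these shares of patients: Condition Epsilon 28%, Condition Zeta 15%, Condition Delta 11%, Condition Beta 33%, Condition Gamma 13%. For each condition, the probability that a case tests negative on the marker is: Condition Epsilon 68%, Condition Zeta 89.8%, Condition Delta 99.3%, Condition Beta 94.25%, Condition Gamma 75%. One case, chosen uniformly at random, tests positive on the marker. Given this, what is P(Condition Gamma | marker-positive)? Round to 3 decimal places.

Taking complements, P(marker-positive | each) = Condition Epsilon 0.32, Condition Zeta 0.102, Condition Delta 0.007, Condition Beta 0.0575, Condition Gamma 0.25.
Unnormalized posteriors (prior × likelihood):
  Condition Epsilon: 0.28 × 0.32 = 0.0896
  Condition Zeta: 0.15 × 0.102 = 0.0153
  Condition Delta: 0.11 × 0.007 = 0.00077
  Condition Beta: 0.33 × 0.0575 = 0.018975
  Condition Gamma: 0.13 × 0.25 = 0.0325
Total = 0.157145.
P(Condition Gamma | evidence) = 0.0325 / 0.157145 ≈ 0.207.

0.207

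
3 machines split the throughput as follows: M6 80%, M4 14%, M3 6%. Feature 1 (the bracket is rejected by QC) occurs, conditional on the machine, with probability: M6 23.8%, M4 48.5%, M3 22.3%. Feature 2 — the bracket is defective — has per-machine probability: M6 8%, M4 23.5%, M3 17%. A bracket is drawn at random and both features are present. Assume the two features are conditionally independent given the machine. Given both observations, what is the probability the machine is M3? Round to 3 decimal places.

0.068

Compute prior × likelihood for every hypothesis:
  M6: 0.8 × 0.238 × 0.08 = 0.015232
  M4: 0.14 × 0.485 × 0.235 = 0.0159565
  M3: 0.06 × 0.223 × 0.17 = 0.0022746
Sum = 0.0334631.
P(M3 | evidence) = 0.0022746 / 0.0334631 ≈ 0.068.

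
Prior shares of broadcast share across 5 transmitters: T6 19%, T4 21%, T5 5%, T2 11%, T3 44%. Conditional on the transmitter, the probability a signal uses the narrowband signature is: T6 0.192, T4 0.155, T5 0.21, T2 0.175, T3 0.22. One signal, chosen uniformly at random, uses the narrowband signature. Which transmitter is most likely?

Prior × likelihood for each hypothesis:
  T6: 0.19 × 0.192 = 0.03648
  T4: 0.21 × 0.155 = 0.03255
  T5: 0.05 × 0.21 = 0.0105
  T2: 0.11 × 0.175 = 0.01925
  T3: 0.44 × 0.22 = 0.0968
Normalizing constant = 0.19558.
Largest term belongs to T3, so T3 is most probable.

T3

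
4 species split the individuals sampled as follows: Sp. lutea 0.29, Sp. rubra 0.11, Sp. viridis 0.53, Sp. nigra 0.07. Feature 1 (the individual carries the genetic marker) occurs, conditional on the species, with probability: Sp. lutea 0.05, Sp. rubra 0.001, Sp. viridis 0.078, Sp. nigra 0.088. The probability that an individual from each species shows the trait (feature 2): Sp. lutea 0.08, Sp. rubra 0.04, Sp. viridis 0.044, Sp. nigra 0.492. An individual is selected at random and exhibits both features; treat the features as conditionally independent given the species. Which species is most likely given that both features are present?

Prior × likelihood for each hypothesis:
  Sp. lutea: 0.29 × 0.05 × 0.08 = 0.00116
  Sp. rubra: 0.11 × 0.001 × 0.04 = 0.0000044
  Sp. viridis: 0.53 × 0.078 × 0.044 = 0.00181896
  Sp. nigra: 0.07 × 0.088 × 0.492 = 0.00303072
Sum = 0.00601408.
Largest term belongs to Sp. nigra, so Sp. nigra is most probable.

Sp. nigra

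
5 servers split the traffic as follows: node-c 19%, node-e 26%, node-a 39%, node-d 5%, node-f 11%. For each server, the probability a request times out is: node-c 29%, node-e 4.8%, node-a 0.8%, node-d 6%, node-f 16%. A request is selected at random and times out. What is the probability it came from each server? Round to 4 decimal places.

Compute prior × likelihood for every hypothesis:
  node-c: 0.19 × 0.29 = 0.0551
  node-e: 0.26 × 0.048 = 0.01248
  node-a: 0.39 × 0.008 = 0.00312
  node-d: 0.05 × 0.06 = 0.003
  node-f: 0.11 × 0.16 = 0.0176
Sum = 0.0913.
P(node-c | timeout) = 0.0551/0.0913 ≈ 0.6035
P(node-e | timeout) = 0.01248/0.0913 ≈ 0.1367
P(node-a | timeout) = 0.00312/0.0913 ≈ 0.0342
P(node-d | timeout) = 0.003/0.0913 ≈ 0.0329
P(node-f | timeout) = 0.0176/0.0913 ≈ 0.1928
(Check: 0.6035+0.1367+0.0342+0.0329+0.1928 = 1.0001.)

node-c 0.6035, node-e 0.1367, node-a 0.0342, node-d 0.0329, node-f 0.1928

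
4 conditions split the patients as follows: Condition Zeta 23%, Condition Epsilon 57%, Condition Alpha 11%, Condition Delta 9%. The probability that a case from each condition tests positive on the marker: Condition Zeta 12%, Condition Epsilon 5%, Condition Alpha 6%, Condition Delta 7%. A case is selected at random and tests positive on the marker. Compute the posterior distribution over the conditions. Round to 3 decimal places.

Condition Zeta 0.400, Condition Epsilon 0.413, Condition Alpha 0.096, Condition Delta 0.091

Unnormalized posteriors (prior × likelihood):
  Condition Zeta: 0.23 × 0.12 = 0.0276
  Condition Epsilon: 0.57 × 0.05 = 0.0285
  Condition Alpha: 0.11 × 0.06 = 0.0066
  Condition Delta: 0.09 × 0.07 = 0.0063
Sum = 0.069.
P(Condition Zeta | marker-positive) = 0.0276/0.069 ≈ 0.400
P(Condition Epsilon | marker-positive) = 0.0285/0.069 ≈ 0.413
P(Condition Alpha | marker-positive) = 0.0066/0.069 ≈ 0.096
P(Condition Delta | marker-positive) = 0.0063/0.069 ≈ 0.091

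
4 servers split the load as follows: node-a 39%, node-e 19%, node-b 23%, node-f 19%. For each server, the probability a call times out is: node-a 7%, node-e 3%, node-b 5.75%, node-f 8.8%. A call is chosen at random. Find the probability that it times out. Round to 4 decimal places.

0.0629

Prior × likelihood for each hypothesis:
  node-a: 0.39 × 0.07 = 0.0273
  node-e: 0.19 × 0.03 = 0.0057
  node-b: 0.23 × 0.0575 = 0.013225
  node-f: 0.19 × 0.088 = 0.01672
P(timeout) = 0.0273 + 0.0057 + 0.013225 + 0.01672 = 0.062945 → 0.0629.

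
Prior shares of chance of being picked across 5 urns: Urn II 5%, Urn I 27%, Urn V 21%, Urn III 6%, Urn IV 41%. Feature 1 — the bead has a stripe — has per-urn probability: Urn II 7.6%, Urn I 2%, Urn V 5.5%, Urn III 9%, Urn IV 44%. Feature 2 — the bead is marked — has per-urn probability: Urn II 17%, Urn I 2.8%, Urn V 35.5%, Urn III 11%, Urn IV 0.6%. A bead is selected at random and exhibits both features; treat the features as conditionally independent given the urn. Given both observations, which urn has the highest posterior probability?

Prior × likelihood for each hypothesis:
  Urn II: 0.05 × 0.076 × 0.17 = 0.000646
  Urn I: 0.27 × 0.02 × 0.028 = 0.0001512
  Urn V: 0.21 × 0.055 × 0.355 = 0.00410025
  Urn III: 0.06 × 0.09 × 0.11 = 0.000594
  Urn IV: 0.41 × 0.44 × 0.006 = 0.0010824
Sum = 0.00657385.
Largest term belongs to Urn V, so Urn V is most probable.

Urn V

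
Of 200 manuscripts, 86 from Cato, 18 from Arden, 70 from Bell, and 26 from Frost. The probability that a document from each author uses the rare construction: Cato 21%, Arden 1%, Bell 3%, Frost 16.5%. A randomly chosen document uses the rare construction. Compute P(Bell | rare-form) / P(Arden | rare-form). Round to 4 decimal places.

11.6667

Unnormalized posteriors (prior × likelihood):
  Cato: 0.43 × 0.21 = 0.0903
  Arden: 0.09 × 0.01 = 0.0009
  Bell: 0.35 × 0.03 = 0.0105
  Frost: 0.13 × 0.165 = 0.02145
Total = 0.12315.
The ratio is 0.0105 / 0.0009 (the normalizer cancels) = 11.6667.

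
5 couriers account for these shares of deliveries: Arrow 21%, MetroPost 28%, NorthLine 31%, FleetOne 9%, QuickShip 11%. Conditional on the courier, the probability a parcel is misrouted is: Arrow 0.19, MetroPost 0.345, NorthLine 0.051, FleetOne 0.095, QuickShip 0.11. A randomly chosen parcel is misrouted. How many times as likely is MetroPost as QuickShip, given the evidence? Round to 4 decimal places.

Prior × likelihood for each hypothesis:
  Arrow: 0.21 × 0.19 = 0.0399
  MetroPost: 0.28 × 0.345 = 0.0966
  NorthLine: 0.31 × 0.051 = 0.01581
  FleetOne: 0.09 × 0.095 = 0.00855
  QuickShip: 0.11 × 0.11 = 0.0121
Normalizing constant = 0.17296.
The ratio is 0.0966 / 0.0121 (the normalizer cancels) = 7.9835.

7.9835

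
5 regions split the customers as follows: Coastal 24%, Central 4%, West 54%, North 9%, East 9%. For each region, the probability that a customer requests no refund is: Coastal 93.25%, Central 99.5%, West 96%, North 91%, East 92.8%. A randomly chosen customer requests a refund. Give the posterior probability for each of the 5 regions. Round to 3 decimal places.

Coastal 0.308, Central 0.004, West 0.411, North 0.154, East 0.123

Taking complements, P(refund | each) = Coastal 0.0675, Central 0.005, West 0.04, North 0.09, East 0.072.
Compute prior × likelihood for every hypothesis:
  Coastal: 0.24 × 0.0675 = 0.0162
  Central: 0.04 × 0.005 = 0.0002
  West: 0.54 × 0.04 = 0.0216
  North: 0.09 × 0.09 = 0.0081
  East: 0.09 × 0.072 = 0.00648
Normalizing constant = 0.05258.
P(Coastal | refund) = 0.0162/0.05258 ≈ 0.308
P(Central | refund) = 0.0002/0.05258 ≈ 0.004
P(West | refund) = 0.0216/0.05258 ≈ 0.411
P(North | refund) = 0.0081/0.05258 ≈ 0.154
P(East | refund) = 0.00648/0.05258 ≈ 0.123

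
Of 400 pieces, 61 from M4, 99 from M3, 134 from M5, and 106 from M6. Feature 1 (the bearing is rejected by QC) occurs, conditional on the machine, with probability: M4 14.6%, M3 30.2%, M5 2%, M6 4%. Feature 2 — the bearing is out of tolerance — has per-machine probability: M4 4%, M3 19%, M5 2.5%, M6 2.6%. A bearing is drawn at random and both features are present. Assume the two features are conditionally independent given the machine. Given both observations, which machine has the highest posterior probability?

M3

By Bayes' rule, posterior ∝ prior × likelihood:
  M4: 0.1525 × 0.146 × 0.04 = 0.0008906
  M3: 0.2475 × 0.302 × 0.19 = 0.01420155
  M5: 0.335 × 0.02 × 0.025 = 0.0001675
  M6: 0.265 × 0.04 × 0.026 = 0.0002756
Normalizing constant = 0.01553525.
Largest term belongs to M3, so M3 is most probable.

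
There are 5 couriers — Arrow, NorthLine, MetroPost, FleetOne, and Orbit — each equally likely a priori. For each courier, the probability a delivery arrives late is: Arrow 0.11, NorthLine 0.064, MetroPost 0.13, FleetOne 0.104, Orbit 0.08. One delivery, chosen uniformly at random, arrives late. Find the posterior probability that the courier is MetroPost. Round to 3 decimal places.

With a uniform prior (1/5 each), posterior ∝ likelihood:
  Arrow: 0.11
  NorthLine: 0.064
  MetroPost: 0.13
  FleetOne: 0.104
  Orbit: 0.08
Total = 0.488.
P(MetroPost | evidence) = 0.13 / 0.488 ≈ 0.266.

0.266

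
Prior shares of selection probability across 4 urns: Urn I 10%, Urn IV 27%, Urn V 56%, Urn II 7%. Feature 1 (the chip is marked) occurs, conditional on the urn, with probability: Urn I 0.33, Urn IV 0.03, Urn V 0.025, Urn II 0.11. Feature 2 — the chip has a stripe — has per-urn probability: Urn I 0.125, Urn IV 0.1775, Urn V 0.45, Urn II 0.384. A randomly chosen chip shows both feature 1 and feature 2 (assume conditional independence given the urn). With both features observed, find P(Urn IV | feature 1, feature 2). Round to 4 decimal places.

0.0970

Prior × likelihood for each hypothesis:
  Urn I: 0.1 × 0.33 × 0.125 = 0.004125
  Urn IV: 0.27 × 0.03 × 0.1775 = 0.00143775
  Urn V: 0.56 × 0.025 × 0.45 = 0.0063
  Urn II: 0.07 × 0.11 × 0.384 = 0.0029568
Total = 0.01481955.
P(Urn IV | evidence) = 0.00143775 / 0.01481955 ≈ 0.0970.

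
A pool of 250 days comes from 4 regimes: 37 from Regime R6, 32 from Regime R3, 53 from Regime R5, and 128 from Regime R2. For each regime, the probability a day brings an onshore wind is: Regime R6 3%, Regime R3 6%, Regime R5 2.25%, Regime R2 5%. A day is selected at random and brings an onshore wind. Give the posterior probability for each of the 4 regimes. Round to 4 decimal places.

By Bayes' rule, posterior ∝ prior × likelihood:
  Regime R6: 0.148 × 0.03 = 0.00444
  Regime R3: 0.128 × 0.06 = 0.00768
  Regime R5: 0.212 × 0.0225 = 0.00477
  Regime R2: 0.512 × 0.05 = 0.0256
Sum = 0.04249.
P(Regime R6 | onshore) = 0.00444/0.04249 ≈ 0.1045
P(Regime R3 | onshore) = 0.00768/0.04249 ≈ 0.1807
P(Regime R5 | onshore) = 0.00477/0.04249 ≈ 0.1123
P(Regime R2 | onshore) = 0.0256/0.04249 ≈ 0.6025

Regime R6 0.1045, Regime R3 0.1807, Regime R5 0.1123, Regime R2 0.6025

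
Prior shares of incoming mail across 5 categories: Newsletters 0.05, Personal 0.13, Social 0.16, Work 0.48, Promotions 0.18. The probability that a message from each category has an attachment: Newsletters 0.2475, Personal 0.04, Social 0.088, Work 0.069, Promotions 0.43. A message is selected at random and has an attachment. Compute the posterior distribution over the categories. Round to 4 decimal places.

Newsletters 0.0870, Personal 0.0366, Social 0.0990, Work 0.2330, Promotions 0.5444

By Bayes' rule, posterior ∝ prior × likelihood:
  Newsletters: 0.05 × 0.2475 = 0.012375
  Personal: 0.13 × 0.04 = 0.0052
  Social: 0.16 × 0.088 = 0.01408
  Work: 0.48 × 0.069 = 0.03312
  Promotions: 0.18 × 0.43 = 0.0774
Sum = 0.142175.
P(Newsletters | attachment) = 0.012375/0.142175 ≈ 0.0870
P(Personal | attachment) = 0.0052/0.142175 ≈ 0.0366
P(Social | attachment) = 0.01408/0.142175 ≈ 0.0990
P(Work | attachment) = 0.03312/0.142175 ≈ 0.2330
P(Promotions | attachment) = 0.0774/0.142175 ≈ 0.5444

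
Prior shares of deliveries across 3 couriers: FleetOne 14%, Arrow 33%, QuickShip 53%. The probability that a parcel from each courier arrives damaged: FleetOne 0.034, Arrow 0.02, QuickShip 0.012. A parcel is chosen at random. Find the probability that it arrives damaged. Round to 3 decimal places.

0.018

Prior × likelihood for each hypothesis:
  FleetOne: 0.14 × 0.034 = 0.00476
  Arrow: 0.33 × 0.02 = 0.0066
  QuickShip: 0.53 × 0.012 = 0.00636
P(damaged) = 0.00476 + 0.0066 + 0.00636 = 0.01772 → 0.018.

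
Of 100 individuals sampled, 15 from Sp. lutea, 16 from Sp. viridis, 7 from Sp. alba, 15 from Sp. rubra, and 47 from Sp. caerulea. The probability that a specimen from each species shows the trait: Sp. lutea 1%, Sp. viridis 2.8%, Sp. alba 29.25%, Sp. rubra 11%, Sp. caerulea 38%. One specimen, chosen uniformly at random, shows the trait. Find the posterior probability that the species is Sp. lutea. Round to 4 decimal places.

Compute prior × likelihood for every hypothesis:
  Sp. lutea: 0.15 × 0.01 = 0.0015
  Sp. viridis: 0.16 × 0.028 = 0.00448
  Sp. alba: 0.07 × 0.2925 = 0.020475
  Sp. rubra: 0.15 × 0.11 = 0.0165
  Sp. caerulea: 0.47 × 0.38 = 0.1786
Sum = 0.221555.
P(Sp. lutea | evidence) = 0.0015 / 0.221555 ≈ 0.0068.

0.0068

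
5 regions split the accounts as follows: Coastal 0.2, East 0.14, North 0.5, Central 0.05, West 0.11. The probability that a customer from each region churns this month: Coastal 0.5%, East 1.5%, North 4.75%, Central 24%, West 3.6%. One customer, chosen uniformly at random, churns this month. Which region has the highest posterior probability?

North

By Bayes' rule, posterior ∝ prior × likelihood:
  Coastal: 0.2 × 0.005 = 0.001
  East: 0.14 × 0.015 = 0.0021
  North: 0.5 × 0.0475 = 0.02375
  Central: 0.05 × 0.24 = 0.012
  West: 0.11 × 0.036 = 0.00396
Total = 0.04281.
Largest term belongs to North, so North is most probable.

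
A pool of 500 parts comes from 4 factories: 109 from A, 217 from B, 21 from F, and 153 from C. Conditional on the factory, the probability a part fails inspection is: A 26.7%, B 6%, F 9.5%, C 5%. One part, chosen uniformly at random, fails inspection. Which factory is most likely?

Unnormalized posteriors (prior × likelihood):
  A: 0.218 × 0.267 = 0.058206
  B: 0.434 × 0.06 = 0.02604
  F: 0.042 × 0.095 = 0.00399
  C: 0.306 × 0.05 = 0.0153
Sum = 0.103536.
Largest term belongs to A, so A is most probable.

A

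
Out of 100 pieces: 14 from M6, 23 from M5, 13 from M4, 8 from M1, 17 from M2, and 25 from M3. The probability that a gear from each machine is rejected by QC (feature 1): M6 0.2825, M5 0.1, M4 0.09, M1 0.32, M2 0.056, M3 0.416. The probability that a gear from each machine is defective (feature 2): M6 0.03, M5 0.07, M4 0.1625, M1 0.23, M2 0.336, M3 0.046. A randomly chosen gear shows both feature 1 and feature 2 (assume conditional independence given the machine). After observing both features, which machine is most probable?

M1

Compute prior × likelihood for every hypothesis:
  M6: 0.14 × 0.2825 × 0.03 = 0.0011865
  M5: 0.23 × 0.1 × 0.07 = 0.00161
  M4: 0.13 × 0.09 × 0.1625 = 0.00190125
  M1: 0.08 × 0.32 × 0.23 = 0.005888
  M2: 0.17 × 0.056 × 0.336 = 0.00319872
  M3: 0.25 × 0.416 × 0.046 = 0.004784
Normalizing constant = 0.01856847.
Largest term belongs to M1, so M1 is most probable.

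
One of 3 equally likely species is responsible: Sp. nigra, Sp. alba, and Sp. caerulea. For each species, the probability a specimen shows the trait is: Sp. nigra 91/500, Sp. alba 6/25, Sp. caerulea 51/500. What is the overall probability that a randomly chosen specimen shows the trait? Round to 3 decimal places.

Since the prior is uniform, the posterior is proportional to the likelihood:
  Sp. nigra: 0.182
  Sp. alba: 0.24
  Sp. caerulea: 0.102
P(trait) = (1/3) × (0.182 + 0.24 + 0.102) = 0.524/3 ≈ 0.175.

0.175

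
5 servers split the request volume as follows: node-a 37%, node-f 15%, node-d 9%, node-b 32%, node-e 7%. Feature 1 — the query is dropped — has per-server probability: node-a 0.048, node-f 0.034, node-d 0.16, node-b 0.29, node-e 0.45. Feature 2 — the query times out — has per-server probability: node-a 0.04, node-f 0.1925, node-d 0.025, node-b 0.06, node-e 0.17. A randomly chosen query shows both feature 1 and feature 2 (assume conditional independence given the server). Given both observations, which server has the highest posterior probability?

node-b

Prior × likelihood for each hypothesis:
  node-a: 0.37 × 0.048 × 0.04 = 0.0007104
  node-f: 0.15 × 0.034 × 0.1925 = 0.00098175
  node-d: 0.09 × 0.16 × 0.025 = 0.00036
  node-b: 0.32 × 0.29 × 0.06 = 0.005568
  node-e: 0.07 × 0.45 × 0.17 = 0.005355
Sum = 0.01297515.
Largest term belongs to node-b, so node-b is most probable.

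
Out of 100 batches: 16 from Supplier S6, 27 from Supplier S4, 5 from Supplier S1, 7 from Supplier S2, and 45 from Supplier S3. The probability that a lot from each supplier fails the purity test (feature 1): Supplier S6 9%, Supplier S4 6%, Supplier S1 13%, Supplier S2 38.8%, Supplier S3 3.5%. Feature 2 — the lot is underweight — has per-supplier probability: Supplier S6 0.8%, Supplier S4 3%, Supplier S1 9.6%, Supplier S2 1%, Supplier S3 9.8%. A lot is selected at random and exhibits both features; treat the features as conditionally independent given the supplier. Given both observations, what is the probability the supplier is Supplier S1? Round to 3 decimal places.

0.205

Compute prior × likelihood for every hypothesis:
  Supplier S6: 0.16 × 0.09 × 0.008 = 0.0001152
  Supplier S4: 0.27 × 0.06 × 0.03 = 0.000486
  Supplier S1: 0.05 × 0.13 × 0.096 = 0.000624
  Supplier S2: 0.07 × 0.388 × 0.01 = 0.0002716
  Supplier S3: 0.45 × 0.035 × 0.098 = 0.0015435
Normalizing constant = 0.0030403.
P(Supplier S1 | evidence) = 0.000624 / 0.0030403 ≈ 0.205.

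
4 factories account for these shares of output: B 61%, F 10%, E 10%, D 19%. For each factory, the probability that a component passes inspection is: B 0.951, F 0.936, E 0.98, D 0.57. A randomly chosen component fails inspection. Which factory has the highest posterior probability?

D

Taking complements, P(nonconforming | each) = B 0.049, F 0.064, E 0.02, D 0.43.
Unnormalized posteriors (prior × likelihood):
  B: 0.61 × 0.049 = 0.02989
  F: 0.1 × 0.064 = 0.0064
  E: 0.1 × 0.02 = 0.002
  D: 0.19 × 0.43 = 0.0817
Normalizing constant = 0.11999.
Largest term belongs to D, so D is most probable.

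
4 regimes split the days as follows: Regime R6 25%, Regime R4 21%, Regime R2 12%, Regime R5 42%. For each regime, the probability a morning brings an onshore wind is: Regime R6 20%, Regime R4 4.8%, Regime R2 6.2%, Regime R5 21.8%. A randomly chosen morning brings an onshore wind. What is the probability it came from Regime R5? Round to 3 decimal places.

0.576

Compute prior × likelihood for every hypothesis:
  Regime R6: 0.25 × 0.2 = 0.05
  Regime R4: 0.21 × 0.048 = 0.01008
  Regime R2: 0.12 × 0.062 = 0.00744
  Regime R5: 0.42 × 0.218 = 0.09156
Total = 0.15908.
P(Regime R5 | evidence) = 0.09156 / 0.15908 ≈ 0.576.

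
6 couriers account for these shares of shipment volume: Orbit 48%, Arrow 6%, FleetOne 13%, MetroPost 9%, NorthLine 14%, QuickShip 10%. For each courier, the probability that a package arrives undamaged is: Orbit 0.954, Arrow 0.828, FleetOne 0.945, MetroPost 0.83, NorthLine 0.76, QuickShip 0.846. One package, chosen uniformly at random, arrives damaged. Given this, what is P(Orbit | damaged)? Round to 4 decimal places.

Taking complements, P(damaged | each) = Orbit 0.046, Arrow 0.172, FleetOne 0.055, MetroPost 0.17, NorthLine 0.24, QuickShip 0.154.
Compute prior × likelihood for every hypothesis:
  Orbit: 0.48 × 0.046 = 0.02208
  Arrow: 0.06 × 0.172 = 0.01032
  FleetOne: 0.13 × 0.055 = 0.00715
  MetroPost: 0.09 × 0.17 = 0.0153
  NorthLine: 0.14 × 0.24 = 0.0336
  QuickShip: 0.1 × 0.154 = 0.0154
Sum = 0.10385.
P(Orbit | evidence) = 0.02208 / 0.10385 ≈ 0.2126.

0.2126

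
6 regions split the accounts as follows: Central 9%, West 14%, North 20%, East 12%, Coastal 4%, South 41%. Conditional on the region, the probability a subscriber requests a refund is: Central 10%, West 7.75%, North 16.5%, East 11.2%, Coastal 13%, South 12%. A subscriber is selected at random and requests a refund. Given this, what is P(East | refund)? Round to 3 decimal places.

0.111

Unnormalized posteriors (prior × likelihood):
  Central: 0.09 × 0.1 = 0.009
  West: 0.14 × 0.0775 = 0.01085
  North: 0.2 × 0.165 = 0.033
  East: 0.12 × 0.112 = 0.01344
  Coastal: 0.04 × 0.13 = 0.0052
  South: 0.41 × 0.12 = 0.0492
Sum = 0.12069.
P(East | evidence) = 0.01344 / 0.12069 ≈ 0.111.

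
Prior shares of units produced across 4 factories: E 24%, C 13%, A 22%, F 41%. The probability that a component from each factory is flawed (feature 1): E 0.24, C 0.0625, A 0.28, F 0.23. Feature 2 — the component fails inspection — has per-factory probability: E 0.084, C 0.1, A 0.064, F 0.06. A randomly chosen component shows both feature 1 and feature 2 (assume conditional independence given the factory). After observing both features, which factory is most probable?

Prior × likelihood for each hypothesis:
  E: 0.24 × 0.24 × 0.084 = 0.0048384
  C: 0.13 × 0.0625 × 0.1 = 0.0008125
  A: 0.22 × 0.28 × 0.064 = 0.0039424
  F: 0.41 × 0.23 × 0.06 = 0.005658
Normalizing constant = 0.0152513.
Largest term belongs to F, so F is most probable.

F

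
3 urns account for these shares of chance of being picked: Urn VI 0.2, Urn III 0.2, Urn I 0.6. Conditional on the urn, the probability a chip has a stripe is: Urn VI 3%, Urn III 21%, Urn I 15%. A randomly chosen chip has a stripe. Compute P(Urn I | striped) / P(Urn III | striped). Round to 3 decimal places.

2.143

Unnormalized posteriors (prior × likelihood):
  Urn VI: 0.2 × 0.03 = 0.006
  Urn III: 0.2 × 0.21 = 0.042
  Urn I: 0.6 × 0.15 = 0.09
Normalizing constant = 0.138.
The ratio is 0.09 / 0.042 (the normalizer cancels) = 2.143.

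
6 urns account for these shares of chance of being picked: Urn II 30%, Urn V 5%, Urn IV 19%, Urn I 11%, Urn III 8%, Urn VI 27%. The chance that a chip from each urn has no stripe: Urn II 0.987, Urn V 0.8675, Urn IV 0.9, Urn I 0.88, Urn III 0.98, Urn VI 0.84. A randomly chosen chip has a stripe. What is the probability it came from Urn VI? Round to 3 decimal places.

Taking complements, P(striped | each) = Urn II 0.013, Urn V 0.1325, Urn IV 0.1, Urn I 0.12, Urn III 0.02, Urn VI 0.16.
Prior × likelihood for each hypothesis:
  Urn II: 0.3 × 0.013 = 0.0039
  Urn V: 0.05 × 0.1325 = 0.006625
  Urn IV: 0.19 × 0.1 = 0.019
  Urn I: 0.11 × 0.12 = 0.0132
  Urn III: 0.08 × 0.02 = 0.0016
  Urn VI: 0.27 × 0.16 = 0.0432
Sum = 0.087525.
P(Urn VI | evidence) = 0.0432 / 0.087525 ≈ 0.494.

0.494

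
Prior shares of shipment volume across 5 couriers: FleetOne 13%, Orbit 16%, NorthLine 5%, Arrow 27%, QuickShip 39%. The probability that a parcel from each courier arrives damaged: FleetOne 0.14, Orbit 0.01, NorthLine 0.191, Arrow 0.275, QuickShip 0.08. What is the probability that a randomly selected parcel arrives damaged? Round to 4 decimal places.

0.1348

Prior × likelihood for each hypothesis:
  FleetOne: 0.13 × 0.14 = 0.0182
  Orbit: 0.16 × 0.01 = 0.0016
  NorthLine: 0.05 × 0.191 = 0.00955
  Arrow: 0.27 × 0.275 = 0.07425
  QuickShip: 0.39 × 0.08 = 0.0312
P(damaged) = 0.0182 + 0.0016 + 0.00955 + 0.07425 + 0.0312 = 0.1348 → 0.1348.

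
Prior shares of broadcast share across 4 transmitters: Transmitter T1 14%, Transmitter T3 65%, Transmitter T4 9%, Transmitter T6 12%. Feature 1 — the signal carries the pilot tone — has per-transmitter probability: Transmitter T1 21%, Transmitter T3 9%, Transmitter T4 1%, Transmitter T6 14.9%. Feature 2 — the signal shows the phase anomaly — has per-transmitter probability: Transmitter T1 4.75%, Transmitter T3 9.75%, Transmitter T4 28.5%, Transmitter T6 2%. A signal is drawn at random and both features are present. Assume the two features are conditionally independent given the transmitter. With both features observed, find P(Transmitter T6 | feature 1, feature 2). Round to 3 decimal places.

Compute prior × likelihood for every hypothesis:
  Transmitter T1: 0.14 × 0.21 × 0.0475 = 0.0013965
  Transmitter T3: 0.65 × 0.09 × 0.0975 = 0.00570375
  Transmitter T4: 0.09 × 0.01 × 0.285 = 0.0002565
  Transmitter T6: 0.12 × 0.149 × 0.02 = 0.0003576
Total = 0.00771435.
P(Transmitter T6 | evidence) = 0.0003576 / 0.00771435 ≈ 0.046.

0.046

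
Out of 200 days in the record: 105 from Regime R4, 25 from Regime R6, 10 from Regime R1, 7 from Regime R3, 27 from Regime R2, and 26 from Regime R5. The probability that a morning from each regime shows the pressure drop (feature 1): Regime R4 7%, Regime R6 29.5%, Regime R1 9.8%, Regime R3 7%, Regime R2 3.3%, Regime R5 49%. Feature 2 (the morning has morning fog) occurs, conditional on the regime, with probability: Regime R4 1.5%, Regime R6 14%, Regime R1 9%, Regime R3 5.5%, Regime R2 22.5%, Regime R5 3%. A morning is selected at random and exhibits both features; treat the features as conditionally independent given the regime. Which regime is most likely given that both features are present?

Compute prior × likelihood for every hypothesis:
  Regime R4: 0.525 × 0.07 × 0.015 = 0.00055125
  Regime R6: 0.125 × 0.295 × 0.14 = 0.0051625
  Regime R1: 0.05 × 0.098 × 0.09 = 0.000441
  Regime R3: 0.035 × 0.07 × 0.055 = 0.00013475
  Regime R2: 0.135 × 0.033 × 0.225 = 0.001002375
  Regime R5: 0.13 × 0.49 × 0.03 = 0.001911
Total = 0.009202875.
Largest term belongs to Regime R6, so Regime R6 is most probable.

Regime R6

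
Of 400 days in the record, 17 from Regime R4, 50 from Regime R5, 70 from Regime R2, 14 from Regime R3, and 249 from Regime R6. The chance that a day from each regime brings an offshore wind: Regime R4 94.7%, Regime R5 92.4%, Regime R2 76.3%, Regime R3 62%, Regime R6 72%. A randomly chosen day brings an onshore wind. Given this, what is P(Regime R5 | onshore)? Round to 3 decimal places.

0.039

Taking complements, P(onshore | each) = Regime R4 0.053, Regime R5 0.076, Regime R2 0.237, Regime R3 0.38, Regime R6 0.28.
Compute prior × likelihood for every hypothesis:
  Regime R4: 0.0425 × 0.053 = 0.0022525
  Regime R5: 0.125 × 0.076 = 0.0095
  Regime R2: 0.175 × 0.237 = 0.041475
  Regime R3: 0.035 × 0.38 = 0.0133
  Regime R6: 0.6225 × 0.28 = 0.1743
Normalizing constant = 0.2408275.
P(Regime R5 | evidence) = 0.0095 / 0.2408275 ≈ 0.039.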